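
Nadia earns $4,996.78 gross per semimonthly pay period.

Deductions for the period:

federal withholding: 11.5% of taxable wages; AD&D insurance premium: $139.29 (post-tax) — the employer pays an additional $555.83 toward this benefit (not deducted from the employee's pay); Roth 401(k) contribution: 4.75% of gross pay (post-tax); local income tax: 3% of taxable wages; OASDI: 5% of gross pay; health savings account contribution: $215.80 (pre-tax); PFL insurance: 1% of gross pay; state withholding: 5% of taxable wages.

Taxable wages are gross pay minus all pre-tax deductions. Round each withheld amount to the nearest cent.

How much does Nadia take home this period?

$3,172.24

Health savings account contribution: $215.80
Taxable wages = $4,996.78 − $215.80 = $4,780.98
Federal withholding: $4,780.98 × 0.115 = $549.81
Local income tax: $4,780.98 × 0.03 = $143.43
State withholding: $4,780.98 × 0.05 = $239.05
OASDI: $4,996.78 × 0.05 = $249.84
PFL insurance: $4,996.78 × 0.01 = $49.97
Roth 401(k) contribution: $4,996.78 × 0.0475 = $237.35
AD&D insurance premium: $139.29
(Employer's $555.83 toward AD&D insurance premium is not withheld from the employee.)
Total deductions = $215.80 + $549.81 + $143.43 + $239.05 + $249.84 + $49.97 + $237.35 + $139.29 = $1,824.54
Net pay = $4,996.78 − $1,824.54 = $3,172.24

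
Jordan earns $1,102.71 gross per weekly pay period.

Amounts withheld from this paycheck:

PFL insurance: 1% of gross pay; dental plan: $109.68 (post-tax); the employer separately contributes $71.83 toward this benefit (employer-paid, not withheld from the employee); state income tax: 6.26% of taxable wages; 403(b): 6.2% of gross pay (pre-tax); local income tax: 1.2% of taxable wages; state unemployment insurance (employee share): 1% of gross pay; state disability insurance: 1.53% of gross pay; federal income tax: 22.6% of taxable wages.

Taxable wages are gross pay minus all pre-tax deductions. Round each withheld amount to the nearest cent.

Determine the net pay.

$574.81

403(b): $1,102.71 × 0.062 = $68.37
Taxable wages = $1,102.71 − $68.37 = $1,034.34
State income tax: $1,034.34 × 0.0626 = $64.75
Federal income tax: $1,034.34 × 0.226 = $233.76
Local income tax: $1,034.34 × 0.012 = $12.41
State disability insurance: $1,102.71 × 0.0153 = $16.87
State unemployment insurance (employee share): $1,102.71 × 0.01 = $11.03
PFL insurance: $1,102.71 × 0.01 = $11.03
Dental plan: $109.68
(Employer's $71.83 toward dental plan is not withheld from the employee.)
Total deductions = $68.37 + $64.75 + $233.76 + $12.41 + $16.87 + $11.03 + $11.03 + $109.68 = $527.90
Net pay = $1,102.71 − $527.90 = $574.81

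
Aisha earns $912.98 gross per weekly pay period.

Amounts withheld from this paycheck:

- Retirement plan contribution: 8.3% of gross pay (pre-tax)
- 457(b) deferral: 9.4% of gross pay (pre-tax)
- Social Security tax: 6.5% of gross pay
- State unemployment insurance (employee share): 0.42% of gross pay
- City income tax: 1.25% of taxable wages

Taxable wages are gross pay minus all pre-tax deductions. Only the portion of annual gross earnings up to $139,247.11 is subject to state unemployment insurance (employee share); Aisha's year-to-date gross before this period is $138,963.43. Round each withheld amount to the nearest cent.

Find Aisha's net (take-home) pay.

$681.46

457(b) deferral: $912.98 × 0.094 = $85.82
Retirement plan contribution: $912.98 × 0.083 = $75.78
Pre-tax total = $85.82 + $75.78 = $161.60
Taxable wages = $912.98 − $161.60 = $751.38
City income tax: $751.38 × 0.0125 = $9.39
State unemployment insurance (employee share): only $139,247.11 − $138,963.43 = $283.68 of this check is subject → $283.68 × 0.0042 = $1.19
Social Security tax: $912.98 × 0.065 = $59.34
Total deductions = $85.82 + $75.78 + $9.39 + $1.19 + $59.34 = $231.52
Net pay = $912.98 − $231.52 = $681.46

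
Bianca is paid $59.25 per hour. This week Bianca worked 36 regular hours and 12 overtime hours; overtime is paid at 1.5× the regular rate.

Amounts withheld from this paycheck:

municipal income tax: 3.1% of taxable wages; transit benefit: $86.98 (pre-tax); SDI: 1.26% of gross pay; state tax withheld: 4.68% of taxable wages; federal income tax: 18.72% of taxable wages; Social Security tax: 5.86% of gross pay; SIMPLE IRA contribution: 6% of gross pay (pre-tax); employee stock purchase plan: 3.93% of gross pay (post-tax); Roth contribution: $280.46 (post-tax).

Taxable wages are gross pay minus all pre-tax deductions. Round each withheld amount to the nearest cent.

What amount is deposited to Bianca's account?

$1512.60

Regular pay: 36 × $59.25 = $2133.00
Overtime pay: 12 × $59.25 × 1.5 = $1066.50
Gross pay = $2133.00 + $1066.50 = $3199.50
Transit benefit: $86.98
SIMPLE IRA contribution: $3199.50 × 0.06 = $191.97
Pre-tax total = $86.98 + $191.97 = $278.95
Taxable wages = $3199.50 − $278.95 = $2920.55
Municipal income tax: $2920.55 × 0.031 = $90.54
State tax withheld: $2920.55 × 0.0468 = $136.68
Federal income tax: $2920.55 × 0.1872 = $546.73
SDI: $3199.50 × 0.0126 = $40.31
Social Security tax: $3199.50 × 0.0586 = $187.49
Roth contribution: $280.46
Employee stock purchase plan: $3199.50 × 0.0393 = $125.74
Total deductions = $86.98 + $191.97 + $90.54 + $136.68 + $546.73 + $40.31 + $187.49 + $280.46 + $125.74 = $1686.90
Net pay = $3199.50 − $1686.90 = $1512.60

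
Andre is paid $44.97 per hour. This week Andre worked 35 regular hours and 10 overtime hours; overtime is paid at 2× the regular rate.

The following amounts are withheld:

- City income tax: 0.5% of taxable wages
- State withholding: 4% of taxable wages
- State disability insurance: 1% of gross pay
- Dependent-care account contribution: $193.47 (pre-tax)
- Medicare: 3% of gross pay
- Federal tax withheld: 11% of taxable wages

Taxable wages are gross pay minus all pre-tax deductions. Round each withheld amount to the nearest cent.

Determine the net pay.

Regular pay: 35 × $44.97 = $1573.95
Overtime pay: 10 × $44.97 × 2 = $899.40
Gross pay = $1573.95 + $899.40 = $2473.35
Dependent-care account contribution: $193.47
Taxable wages = $2473.35 − $193.47 = $2279.88
Federal tax withheld: $2279.88 × 0.11 = $250.79
State withholding: $2279.88 × 0.04 = $91.20
City income tax: $2279.88 × 0.005 = $11.40
State disability insurance: $2473.35 × 0.01 = $24.73
Medicare: $2473.35 × 0.03 = $74.20
Total deductions = $193.47 + $250.79 + $91.20 + $11.40 + $24.73 + $74.20 = $645.79
Net pay = $2473.35 − $645.79 = $1827.56

$1827.56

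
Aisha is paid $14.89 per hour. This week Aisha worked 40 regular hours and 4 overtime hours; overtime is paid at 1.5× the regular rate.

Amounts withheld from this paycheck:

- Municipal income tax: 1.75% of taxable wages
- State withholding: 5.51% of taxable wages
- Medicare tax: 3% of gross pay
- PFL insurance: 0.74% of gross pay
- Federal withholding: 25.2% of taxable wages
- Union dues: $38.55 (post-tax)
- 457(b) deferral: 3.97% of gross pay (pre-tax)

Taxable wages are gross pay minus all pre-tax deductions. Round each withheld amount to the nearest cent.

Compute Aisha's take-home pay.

$380.08

Regular pay: 40 × $14.89 = $595.60
Overtime pay: 4 × $14.89 × 1.5 = $89.34
Gross pay = $595.60 + $89.34 = $684.94
457(b) deferral: $684.94 × 0.0397 = $27.19
Taxable wages = $684.94 − $27.19 = $657.75
State withholding: $657.75 × 0.0551 = $36.24
Municipal income tax: $657.75 × 0.0175 = $11.51
Federal withholding: $657.75 × 0.252 = $165.75
Medicare tax: $684.94 × 0.03 = $20.55
PFL insurance: $684.94 × 0.0074 = $5.07
Union dues: $38.55
Total deductions = $27.19 + $36.24 + $11.51 + $165.75 + $20.55 + $5.07 + $38.55 = $304.86
Net pay = $684.94 − $304.86 = $380.08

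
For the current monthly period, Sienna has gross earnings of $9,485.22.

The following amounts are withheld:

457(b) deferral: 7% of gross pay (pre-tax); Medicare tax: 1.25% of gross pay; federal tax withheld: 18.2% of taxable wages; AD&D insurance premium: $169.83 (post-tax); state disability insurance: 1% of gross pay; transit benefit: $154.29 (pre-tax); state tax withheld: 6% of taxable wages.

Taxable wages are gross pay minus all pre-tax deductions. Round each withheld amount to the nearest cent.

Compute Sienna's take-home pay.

$6,186.30

Transit benefit: $154.29
457(b) deferral: $9,485.22 × 0.07 = $663.97
Pre-tax total = $154.29 + $663.97 = $818.26
Taxable wages = $9,485.22 − $818.26 = $8,666.96
State tax withheld: $8,666.96 × 0.06 = $520.02
Federal tax withheld: $8,666.96 × 0.182 = $1,577.39
Medicare tax: $9,485.22 × 0.0125 = $118.57
State disability insurance: $9,485.22 × 0.01 = $94.85
AD&D insurance premium: $169.83
Total deductions = $154.29 + $663.97 + $520.02 + $1,577.39 + $118.57 + $94.85 + $169.83 = $3,298.92
Net pay = $9,485.22 − $3,298.92 = $6,186.30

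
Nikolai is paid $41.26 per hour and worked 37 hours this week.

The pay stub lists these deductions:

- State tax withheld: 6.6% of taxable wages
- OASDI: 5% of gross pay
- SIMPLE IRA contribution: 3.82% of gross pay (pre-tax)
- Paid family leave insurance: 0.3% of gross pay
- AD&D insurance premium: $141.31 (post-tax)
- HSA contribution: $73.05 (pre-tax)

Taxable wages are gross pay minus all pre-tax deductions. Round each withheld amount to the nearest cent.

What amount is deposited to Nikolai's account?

Gross pay: 37 × $41.26 = $1,526.62
SIMPLE IRA contribution: $1,526.62 × 0.0382 = $58.32
HSA contribution: $73.05
Pre-tax total = $58.32 + $73.05 = $131.37
Taxable wages = $1,526.62 − $131.37 = $1,395.25
State tax withheld: $1,395.25 × 0.066 = $92.09
OASDI: $1,526.62 × 0.05 = $76.33
Paid family leave insurance: $1,526.62 × 0.003 = $4.58
AD&D insurance premium: $141.31
Total deductions = $58.32 + $73.05 + $92.09 + $76.33 + $4.58 + $141.31 = $445.68
Net pay = $1,526.62 − $445.68 = $1,080.94

$1,080.94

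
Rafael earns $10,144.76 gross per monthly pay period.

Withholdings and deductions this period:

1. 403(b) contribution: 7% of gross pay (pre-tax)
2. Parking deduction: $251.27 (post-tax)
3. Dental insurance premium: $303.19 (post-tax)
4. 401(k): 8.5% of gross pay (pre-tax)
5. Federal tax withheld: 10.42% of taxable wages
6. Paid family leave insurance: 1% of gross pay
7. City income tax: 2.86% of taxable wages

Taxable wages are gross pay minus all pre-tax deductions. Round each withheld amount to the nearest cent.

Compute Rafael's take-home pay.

403(b) contribution: $10,144.76 × 0.07 = $710.13
401(k): $10,144.76 × 0.085 = $862.30
Pre-tax total = $710.13 + $862.30 = $1,572.43
Taxable wages = $10,144.76 − $1,572.43 = $8,572.33
City income tax: $8,572.33 × 0.0286 = $245.17
Federal tax withheld: $8,572.33 × 0.1042 = $893.24
Paid family leave insurance: $10,144.76 × 0.01 = $101.45
Dental insurance premium: $303.19
Parking deduction: $251.27
Total deductions = $710.13 + $862.30 + $245.17 + $893.24 + $101.45 + $303.19 + $251.27 = $3,366.75
Net pay = $10,144.76 − $3,366.75 = $6,778.01

$6,778.01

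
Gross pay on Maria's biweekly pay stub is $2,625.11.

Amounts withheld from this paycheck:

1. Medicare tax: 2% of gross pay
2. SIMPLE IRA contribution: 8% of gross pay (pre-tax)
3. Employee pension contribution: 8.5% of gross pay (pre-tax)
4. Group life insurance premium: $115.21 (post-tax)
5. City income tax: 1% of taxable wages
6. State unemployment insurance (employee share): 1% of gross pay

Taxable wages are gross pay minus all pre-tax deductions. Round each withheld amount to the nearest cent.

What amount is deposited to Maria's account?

SIMPLE IRA contribution: $2,625.11 × 0.08 = $210.01
Employee pension contribution: $2,625.11 × 0.085 = $223.13
Pre-tax total = $210.01 + $223.13 = $433.14
Taxable wages = $2,625.11 − $433.14 = $2,191.97
City income tax: $2,191.97 × 0.01 = $21.92
Medicare tax: $2,625.11 × 0.02 = $52.50
State unemployment insurance (employee share): $2,625.11 × 0.01 = $26.25
Group life insurance premium: $115.21
Total deductions = $210.01 + $223.13 + $21.92 + $52.50 + $26.25 + $115.21 = $649.02
Net pay = $2,625.11 − $649.02 = $1,976.09

$1,976.09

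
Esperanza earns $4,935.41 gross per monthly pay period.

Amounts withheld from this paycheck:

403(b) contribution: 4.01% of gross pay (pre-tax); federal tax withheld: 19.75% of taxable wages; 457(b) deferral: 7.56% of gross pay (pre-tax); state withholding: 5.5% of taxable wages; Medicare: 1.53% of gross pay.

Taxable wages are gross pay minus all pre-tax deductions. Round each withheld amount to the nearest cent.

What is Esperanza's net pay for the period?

457(b) deferral: $4,935.41 × 0.0756 = $373.12
403(b) contribution: $4,935.41 × 0.0401 = $197.91
Pre-tax total = $373.12 + $197.91 = $571.03
Taxable wages = $4,935.41 − $571.03 = $4,364.38
Federal tax withheld: $4,364.38 × 0.1975 = $861.97
State withholding: $4,364.38 × 0.055 = $240.04
Medicare: $4,935.41 × 0.0153 = $75.51
Total deductions = $373.12 + $197.91 + $861.97 + $240.04 + $75.51 = $1,748.55
Net pay = $4,935.41 − $1,748.55 = $3,186.86

$3,186.86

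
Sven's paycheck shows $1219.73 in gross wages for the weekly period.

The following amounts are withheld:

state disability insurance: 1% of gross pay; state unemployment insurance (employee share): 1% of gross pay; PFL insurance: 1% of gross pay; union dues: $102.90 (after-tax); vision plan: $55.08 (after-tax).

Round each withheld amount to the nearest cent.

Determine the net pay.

PFL insurance: $1219.73 × 0.01 = $12.20
State unemployment insurance (employee share): $1219.73 × 0.01 = $12.20
State disability insurance: $1219.73 × 0.01 = $12.20
Union dues: $102.90
Vision plan: $55.08
Total deductions = $12.20 + $12.20 + $12.20 + $102.90 + $55.08 = $194.58
Net pay = $1219.73 − $194.58 = $1025.15

$1025.15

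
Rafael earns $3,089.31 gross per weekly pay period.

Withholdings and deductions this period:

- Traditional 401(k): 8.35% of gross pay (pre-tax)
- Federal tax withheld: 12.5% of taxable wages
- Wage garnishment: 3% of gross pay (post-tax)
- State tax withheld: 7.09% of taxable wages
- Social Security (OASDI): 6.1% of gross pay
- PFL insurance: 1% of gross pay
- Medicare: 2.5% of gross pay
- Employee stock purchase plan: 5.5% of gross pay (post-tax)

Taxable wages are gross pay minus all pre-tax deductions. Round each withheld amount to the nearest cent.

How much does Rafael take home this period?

$1,717.53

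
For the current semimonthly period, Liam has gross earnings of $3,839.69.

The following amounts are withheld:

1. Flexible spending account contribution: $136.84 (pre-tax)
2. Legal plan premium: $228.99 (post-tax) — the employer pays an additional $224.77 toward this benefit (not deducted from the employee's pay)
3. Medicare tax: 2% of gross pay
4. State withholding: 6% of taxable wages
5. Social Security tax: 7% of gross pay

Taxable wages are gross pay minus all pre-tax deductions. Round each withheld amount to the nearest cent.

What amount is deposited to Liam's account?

$2,906.12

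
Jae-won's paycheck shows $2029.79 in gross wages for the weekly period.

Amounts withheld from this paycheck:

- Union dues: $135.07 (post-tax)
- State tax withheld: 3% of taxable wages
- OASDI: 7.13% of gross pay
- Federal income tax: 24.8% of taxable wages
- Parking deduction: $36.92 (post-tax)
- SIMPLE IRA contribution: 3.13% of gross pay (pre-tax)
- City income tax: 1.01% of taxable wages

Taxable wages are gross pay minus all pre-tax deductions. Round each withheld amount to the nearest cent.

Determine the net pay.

SIMPLE IRA contribution: $2029.79 × 0.0313 = $63.53
Taxable wages = $2029.79 − $63.53 = $1966.26
State tax withheld: $1966.26 × 0.03 = $58.99
Federal income tax: $1966.26 × 0.248 = $487.63
City income tax: $1966.26 × 0.0101 = $19.86
OASDI: $2029.79 × 0.0713 = $144.72
Parking deduction: $36.92
Union dues: $135.07
Total deductions = $63.53 + $58.99 + $487.63 + $19.86 + $144.72 + $36.92 + $135.07 = $946.72
Net pay = $2029.79 − $946.72 = $1083.07

$1083.07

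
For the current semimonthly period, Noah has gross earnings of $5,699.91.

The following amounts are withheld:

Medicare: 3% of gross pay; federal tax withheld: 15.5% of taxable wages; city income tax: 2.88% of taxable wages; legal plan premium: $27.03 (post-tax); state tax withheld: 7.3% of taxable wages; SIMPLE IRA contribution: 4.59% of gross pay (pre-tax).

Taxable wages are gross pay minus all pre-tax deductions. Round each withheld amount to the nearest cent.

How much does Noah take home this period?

SIMPLE IRA contribution: $5,699.91 × 0.0459 = $261.63
Taxable wages = $5,699.91 − $261.63 = $5,438.28
Federal tax withheld: $5,438.28 × 0.155 = $842.93
State tax withheld: $5,438.28 × 0.073 = $396.99
City income tax: $5,438.28 × 0.0288 = $156.62
Medicare: $5,699.91 × 0.03 = $171.00
Legal plan premium: $27.03
Total deductions = $261.63 + $842.93 + $396.99 + $156.62 + $171.00 + $27.03 = $1,856.20
Net pay = $5,699.91 − $1,856.20 = $3,843.71

$3,843.71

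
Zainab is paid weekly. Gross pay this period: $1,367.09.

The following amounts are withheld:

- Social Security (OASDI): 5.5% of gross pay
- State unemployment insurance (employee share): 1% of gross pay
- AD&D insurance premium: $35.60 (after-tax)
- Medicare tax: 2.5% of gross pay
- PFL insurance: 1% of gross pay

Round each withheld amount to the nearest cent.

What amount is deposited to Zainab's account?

$1,194.78

PFL insurance: $1,367.09 × 0.01 = $13.67
State unemployment insurance (employee share): $1,367.09 × 0.01 = $13.67
Social Security (OASDI): $1,367.09 × 0.055 = $75.19
Medicare tax: $1,367.09 × 0.025 = $34.18
AD&D insurance premium: $35.60
Total deductions = $13.67 + $13.67 + $75.19 + $34.18 + $35.60 = $172.31
Net pay = $1,367.09 − $172.31 = $1,194.78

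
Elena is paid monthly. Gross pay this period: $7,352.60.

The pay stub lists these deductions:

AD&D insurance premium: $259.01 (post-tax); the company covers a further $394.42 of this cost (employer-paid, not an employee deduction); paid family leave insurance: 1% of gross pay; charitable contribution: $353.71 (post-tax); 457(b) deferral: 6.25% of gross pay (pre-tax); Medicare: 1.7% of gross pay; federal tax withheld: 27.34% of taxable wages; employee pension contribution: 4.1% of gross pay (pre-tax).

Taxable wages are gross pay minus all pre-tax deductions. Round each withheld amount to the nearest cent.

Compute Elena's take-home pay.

Employee pension contribution: $7,352.60 × 0.041 = $301.46
457(b) deferral: $7,352.60 × 0.0625 = $459.54
Pre-tax total = $301.46 + $459.54 = $761.00
Taxable wages = $7,352.60 − $761.00 = $6,591.60
Federal tax withheld: $6,591.60 × 0.2734 = $1,802.14
Medicare: $7,352.60 × 0.017 = $124.99
Paid family leave insurance: $7,352.60 × 0.01 = $73.53
Charitable contribution: $353.71
AD&D insurance premium: $259.01
(Employer's $394.42 toward AD&D insurance premium is not withheld from the employee.)
Total deductions = $301.46 + $459.54 + $1,802.14 + $124.99 + $73.53 + $353.71 + $259.01 = $3,374.38
Net pay = $7,352.60 − $3,374.38 = $3,978.22

$3,978.22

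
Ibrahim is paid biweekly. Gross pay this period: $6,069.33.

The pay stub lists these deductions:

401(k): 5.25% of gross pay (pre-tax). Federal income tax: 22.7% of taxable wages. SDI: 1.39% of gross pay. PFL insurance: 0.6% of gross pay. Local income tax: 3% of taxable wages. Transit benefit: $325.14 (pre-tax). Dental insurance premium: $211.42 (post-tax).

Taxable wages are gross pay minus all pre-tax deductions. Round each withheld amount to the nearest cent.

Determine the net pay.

$3,698.98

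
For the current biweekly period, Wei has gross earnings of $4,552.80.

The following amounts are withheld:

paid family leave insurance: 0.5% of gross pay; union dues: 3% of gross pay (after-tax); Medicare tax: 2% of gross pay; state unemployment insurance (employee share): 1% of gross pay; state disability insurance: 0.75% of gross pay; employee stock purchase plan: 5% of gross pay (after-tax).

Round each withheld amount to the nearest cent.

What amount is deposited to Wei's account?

$3,995.08

Medicare tax: $4,552.80 × 0.02 = $91.06
State disability insurance: $4,552.80 × 0.0075 = $34.15
State unemployment insurance (employee share): $4,552.80 × 0.01 = $45.53
Paid family leave insurance: $4,552.80 × 0.005 = $22.76
Employee stock purchase plan: $4,552.80 × 0.05 = $227.64
Union dues: $4,552.80 × 0.03 = $136.58
Total deductions = $91.06 + $34.15 + $45.53 + $22.76 + $227.64 + $136.58 = $557.72
Net pay = $4,552.80 − $557.72 = $3,995.08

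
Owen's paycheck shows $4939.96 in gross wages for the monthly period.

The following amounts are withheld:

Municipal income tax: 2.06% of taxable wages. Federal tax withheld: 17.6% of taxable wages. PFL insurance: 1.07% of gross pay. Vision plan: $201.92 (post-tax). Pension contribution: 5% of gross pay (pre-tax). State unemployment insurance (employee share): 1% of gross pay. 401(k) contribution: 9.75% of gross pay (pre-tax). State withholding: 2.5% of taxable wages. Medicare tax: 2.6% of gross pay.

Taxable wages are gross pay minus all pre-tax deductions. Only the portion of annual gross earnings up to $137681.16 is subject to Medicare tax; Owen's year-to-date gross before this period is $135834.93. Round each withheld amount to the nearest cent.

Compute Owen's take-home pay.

Pension contribution: $4939.96 × 0.05 = $247.00
401(k) contribution: $4939.96 × 0.0975 = $481.65
Pre-tax total = $247.00 + $481.65 = $728.65
Taxable wages = $4939.96 − $728.65 = $4211.31
Municipal income tax: $4211.31 × 0.0206 = $86.75
State withholding: $4211.31 × 0.025 = $105.28
Federal tax withheld: $4211.31 × 0.176 = $741.19
Medicare tax: only $137681.16 − $135834.93 = $1846.23 of this check is subject → $1846.23 × 0.026 = $48.00
State unemployment insurance (employee share): $4939.96 × 0.01 = $49.40
PFL insurance: $4939.96 × 0.0107 = $52.86
Vision plan: $201.92
Total deductions = $247.00 + $481.65 + $86.75 + $105.28 + $741.19 + $48.00 + $49.40 + $52.86 + $201.92 = $2014.05
Net pay = $4939.96 − $2014.05 = $2925.91

$2925.91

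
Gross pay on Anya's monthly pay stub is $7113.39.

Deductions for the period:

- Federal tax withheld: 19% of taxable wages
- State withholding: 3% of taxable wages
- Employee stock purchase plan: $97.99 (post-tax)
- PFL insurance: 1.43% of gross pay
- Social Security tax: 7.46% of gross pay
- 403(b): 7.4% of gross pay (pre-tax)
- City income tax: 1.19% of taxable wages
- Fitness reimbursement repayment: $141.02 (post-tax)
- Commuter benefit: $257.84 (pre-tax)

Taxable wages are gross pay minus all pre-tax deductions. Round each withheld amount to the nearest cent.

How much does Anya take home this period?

$3990.04

Commuter benefit: $257.84
403(b): $7113.39 × 0.074 = $526.39
Pre-tax total = $257.84 + $526.39 = $784.23
Taxable wages = $7113.39 − $784.23 = $6329.16
State withholding: $6329.16 × 0.03 = $189.87
Federal tax withheld: $6329.16 × 0.19 = $1202.54
City income tax: $6329.16 × 0.0119 = $75.32
PFL insurance: $7113.39 × 0.0143 = $101.72
Social Security tax: $7113.39 × 0.0746 = $530.66
Employee stock purchase plan: $97.99
Fitness reimbursement repayment: $141.02
Total deductions = $257.84 + $526.39 + $189.87 + $1202.54 + $75.32 + $101.72 + $530.66 + $97.99 + $141.02 = $3123.35
Net pay = $7113.39 − $3123.35 = $3990.04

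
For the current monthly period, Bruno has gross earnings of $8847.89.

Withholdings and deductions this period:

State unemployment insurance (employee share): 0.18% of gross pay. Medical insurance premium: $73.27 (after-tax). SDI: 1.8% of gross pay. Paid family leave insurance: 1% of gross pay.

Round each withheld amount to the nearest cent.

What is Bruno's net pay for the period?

$8510.95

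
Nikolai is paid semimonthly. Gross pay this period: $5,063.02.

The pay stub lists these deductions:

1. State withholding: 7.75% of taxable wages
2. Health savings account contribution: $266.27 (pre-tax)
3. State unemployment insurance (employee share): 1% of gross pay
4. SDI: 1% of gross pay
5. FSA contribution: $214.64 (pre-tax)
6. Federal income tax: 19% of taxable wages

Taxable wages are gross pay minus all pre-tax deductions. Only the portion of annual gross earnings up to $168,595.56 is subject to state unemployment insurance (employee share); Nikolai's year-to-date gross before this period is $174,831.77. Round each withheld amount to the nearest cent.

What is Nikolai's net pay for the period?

Health savings account contribution: $266.27
FSA contribution: $214.64
Pre-tax total = $266.27 + $214.64 = $480.91
Taxable wages = $5,063.02 − $480.91 = $4,582.11
State withholding: $4,582.11 × 0.0775 = $355.11
Federal income tax: $4,582.11 × 0.19 = $870.60
State unemployment insurance (employee share): annual cap $168,595.56 already reached (YTD $174,831.77), so $0.00
SDI: $5,063.02 × 0.01 = $50.63
Total deductions = $266.27 + $214.64 + $355.11 + $870.60 + $0.00 + $50.63 = $1,757.25
Net pay = $5,063.02 − $1,757.25 = $3,305.77

$3,305.77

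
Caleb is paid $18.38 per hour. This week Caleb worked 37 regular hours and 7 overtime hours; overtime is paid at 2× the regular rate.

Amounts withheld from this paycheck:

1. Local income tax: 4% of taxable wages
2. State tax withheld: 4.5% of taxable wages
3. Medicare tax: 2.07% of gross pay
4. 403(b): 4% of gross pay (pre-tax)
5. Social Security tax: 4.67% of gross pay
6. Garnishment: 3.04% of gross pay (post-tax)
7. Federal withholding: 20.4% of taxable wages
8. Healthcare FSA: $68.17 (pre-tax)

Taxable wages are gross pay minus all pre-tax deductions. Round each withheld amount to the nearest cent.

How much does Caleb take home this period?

$499.66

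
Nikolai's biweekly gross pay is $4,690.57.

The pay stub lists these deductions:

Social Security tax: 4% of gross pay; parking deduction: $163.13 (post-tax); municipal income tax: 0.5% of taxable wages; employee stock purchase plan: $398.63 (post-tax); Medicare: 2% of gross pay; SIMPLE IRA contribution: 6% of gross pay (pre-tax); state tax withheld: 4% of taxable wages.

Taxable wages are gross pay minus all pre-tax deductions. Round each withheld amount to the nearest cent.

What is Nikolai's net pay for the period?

SIMPLE IRA contribution: $4,690.57 × 0.06 = $281.43
Taxable wages = $4,690.57 − $281.43 = $4,409.14
State tax withheld: $4,409.14 × 0.04 = $176.37
Municipal income tax: $4,409.14 × 0.005 = $22.05
Medicare: $4,690.57 × 0.02 = $93.81
Social Security tax: $4,690.57 × 0.04 = $187.62
Employee stock purchase plan: $398.63
Parking deduction: $163.13
Total deductions = $281.43 + $176.37 + $22.05 + $93.81 + $187.62 + $398.63 + $163.13 = $1,323.04
Net pay = $4,690.57 − $1,323.04 = $3,367.53

$3,367.53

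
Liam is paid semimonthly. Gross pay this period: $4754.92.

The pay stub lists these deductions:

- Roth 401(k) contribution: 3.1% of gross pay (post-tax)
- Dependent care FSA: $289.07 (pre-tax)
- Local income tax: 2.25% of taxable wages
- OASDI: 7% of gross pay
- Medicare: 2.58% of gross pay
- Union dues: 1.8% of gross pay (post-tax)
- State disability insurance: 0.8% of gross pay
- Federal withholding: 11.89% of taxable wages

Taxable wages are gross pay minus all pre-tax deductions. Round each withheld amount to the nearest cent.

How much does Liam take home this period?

$3107.83

Dependent care FSA: $289.07
Taxable wages = $4754.92 − $289.07 = $4465.85
Local income tax: $4465.85 × 0.0225 = $100.48
Federal withholding: $4465.85 × 0.1189 = $530.99
State disability insurance: $4754.92 × 0.008 = $38.04
Medicare: $4754.92 × 0.0258 = $122.68
OASDI: $4754.92 × 0.07 = $332.84
Union dues: $4754.92 × 0.018 = $85.59
Roth 401(k) contribution: $4754.92 × 0.031 = $147.40
Total deductions = $289.07 + $100.48 + $530.99 + $38.04 + $122.68 + $332.84 + $85.59 + $147.40 = $1647.09
Net pay = $4754.92 − $1647.09 = $3107.83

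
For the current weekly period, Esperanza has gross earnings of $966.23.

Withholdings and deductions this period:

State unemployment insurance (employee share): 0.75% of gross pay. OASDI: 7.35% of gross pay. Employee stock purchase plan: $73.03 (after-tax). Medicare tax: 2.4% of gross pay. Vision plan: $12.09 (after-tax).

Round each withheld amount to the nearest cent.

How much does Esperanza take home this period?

Medicare tax: $966.23 × 0.024 = $23.19
State unemployment insurance (employee share): $966.23 × 0.0075 = $7.25
OASDI: $966.23 × 0.0735 = $71.02
Vision plan: $12.09
Employee stock purchase plan: $73.03
Total deductions = $23.19 + $7.25 + $71.02 + $12.09 + $73.03 = $186.58
Net pay = $966.23 − $186.58 = $779.65

$779.65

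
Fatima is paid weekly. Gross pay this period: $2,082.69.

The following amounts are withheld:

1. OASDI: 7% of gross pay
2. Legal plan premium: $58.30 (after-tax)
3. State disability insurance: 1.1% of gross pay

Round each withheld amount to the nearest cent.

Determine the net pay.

State disability insurance: $2,082.69 × 0.011 = $22.91
OASDI: $2,082.69 × 0.07 = $145.79
Legal plan premium: $58.30
Total deductions = $22.91 + $145.79 + $58.30 = $227.00
Net pay = $2,082.69 − $227.00 = $1,855.69

$1,855.69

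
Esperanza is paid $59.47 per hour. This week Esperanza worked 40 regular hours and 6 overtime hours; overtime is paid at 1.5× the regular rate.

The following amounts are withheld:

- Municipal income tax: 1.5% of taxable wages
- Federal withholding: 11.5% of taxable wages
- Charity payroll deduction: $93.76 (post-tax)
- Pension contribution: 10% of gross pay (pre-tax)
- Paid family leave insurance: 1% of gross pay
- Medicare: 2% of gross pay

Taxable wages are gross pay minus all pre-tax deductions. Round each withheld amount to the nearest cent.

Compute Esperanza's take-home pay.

$2,100.51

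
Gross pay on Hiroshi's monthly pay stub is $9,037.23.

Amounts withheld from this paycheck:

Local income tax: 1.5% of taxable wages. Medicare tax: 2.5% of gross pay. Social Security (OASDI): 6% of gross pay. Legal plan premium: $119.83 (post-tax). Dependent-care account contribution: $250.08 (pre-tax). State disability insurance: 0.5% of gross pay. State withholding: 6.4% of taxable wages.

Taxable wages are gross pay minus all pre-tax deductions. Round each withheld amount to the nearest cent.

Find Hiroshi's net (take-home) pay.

$7,159.78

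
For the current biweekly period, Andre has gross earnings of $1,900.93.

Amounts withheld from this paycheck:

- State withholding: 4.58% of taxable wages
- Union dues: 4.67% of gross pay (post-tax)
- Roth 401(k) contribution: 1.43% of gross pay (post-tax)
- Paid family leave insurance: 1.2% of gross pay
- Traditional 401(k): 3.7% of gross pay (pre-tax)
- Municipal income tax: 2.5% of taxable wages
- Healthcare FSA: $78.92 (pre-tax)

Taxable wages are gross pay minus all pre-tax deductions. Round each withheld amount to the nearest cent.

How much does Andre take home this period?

$1,488.90

Traditional 401(k): $1,900.93 × 0.037 = $70.33
Healthcare FSA: $78.92
Pre-tax total = $70.33 + $78.92 = $149.25
Taxable wages = $1,900.93 − $149.25 = $1,751.68
State withholding: $1,751.68 × 0.0458 = $80.23
Municipal income tax: $1,751.68 × 0.025 = $43.79
Paid family leave insurance: $1,900.93 × 0.012 = $22.81
Union dues: $1,900.93 × 0.0467 = $88.77
Roth 401(k) contribution: $1,900.93 × 0.0143 = $27.18
Total deductions = $70.33 + $78.92 + $80.23 + $43.79 + $22.81 + $88.77 + $27.18 = $412.03
Net pay = $1,900.93 − $412.03 = $1,488.90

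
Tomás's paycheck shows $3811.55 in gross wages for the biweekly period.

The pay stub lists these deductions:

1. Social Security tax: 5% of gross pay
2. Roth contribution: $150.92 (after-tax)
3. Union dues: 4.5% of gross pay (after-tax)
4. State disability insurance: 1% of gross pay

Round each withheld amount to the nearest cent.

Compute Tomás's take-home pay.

State disability insurance: $3811.55 × 0.01 = $38.12
Social Security tax: $3811.55 × 0.05 = $190.58
Union dues: $3811.55 × 0.045 = $171.52
Roth contribution: $150.92
Total deductions = $38.12 + $190.58 + $171.52 + $150.92 = $551.14
Net pay = $3811.55 − $551.14 = $3260.41

$3260.41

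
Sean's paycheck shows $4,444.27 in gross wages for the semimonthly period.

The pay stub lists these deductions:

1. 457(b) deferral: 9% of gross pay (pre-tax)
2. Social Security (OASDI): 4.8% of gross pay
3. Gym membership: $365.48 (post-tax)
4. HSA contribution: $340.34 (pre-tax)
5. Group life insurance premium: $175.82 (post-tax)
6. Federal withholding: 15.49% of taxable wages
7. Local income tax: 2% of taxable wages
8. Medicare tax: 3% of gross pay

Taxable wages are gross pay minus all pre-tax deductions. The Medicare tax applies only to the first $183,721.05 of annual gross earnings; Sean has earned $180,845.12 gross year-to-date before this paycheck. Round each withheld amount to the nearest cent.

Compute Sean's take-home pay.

$2,215.23

HSA contribution: $340.34
457(b) deferral: $4,444.27 × 0.09 = $399.98
Pre-tax total = $340.34 + $399.98 = $740.32
Taxable wages = $4,444.27 − $740.32 = $3,703.95
Local income tax: $3,703.95 × 0.02 = $74.08
Federal withholding: $3,703.95 × 0.1549 = $573.74
Social Security (OASDI): $4,444.27 × 0.048 = $213.32
Medicare tax: only $183,721.05 − $180,845.12 = $2,875.93 of this check is subject → $2,875.93 × 0.03 = $86.28
Group life insurance premium: $175.82
Gym membership: $365.48
Total deductions = $340.34 + $399.98 + $74.08 + $573.74 + $213.32 + $86.28 + $175.82 + $365.48 = $2,229.04
Net pay = $4,444.27 − $2,229.04 = $2,215.23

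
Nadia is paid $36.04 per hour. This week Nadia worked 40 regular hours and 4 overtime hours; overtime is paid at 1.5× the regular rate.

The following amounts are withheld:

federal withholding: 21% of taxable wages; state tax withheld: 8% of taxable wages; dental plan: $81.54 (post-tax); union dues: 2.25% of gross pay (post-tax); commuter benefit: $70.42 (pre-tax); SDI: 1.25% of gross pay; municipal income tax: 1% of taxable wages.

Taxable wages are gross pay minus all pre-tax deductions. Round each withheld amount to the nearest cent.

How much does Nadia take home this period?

Regular pay: 40 × $36.04 = $1,441.60
Overtime pay: 4 × $36.04 × 1.5 = $216.24
Gross pay = $1,441.60 + $216.24 = $1,657.84
Commuter benefit: $70.42
Taxable wages = $1,657.84 − $70.42 = $1,587.42
Federal withholding: $1,587.42 × 0.21 = $333.36
Municipal income tax: $1,587.42 × 0.01 = $15.87
State tax withheld: $1,587.42 × 0.08 = $126.99
SDI: $1,657.84 × 0.0125 = $20.72
Dental plan: $81.54
Union dues: $1,657.84 × 0.0225 = $37.30
Total deductions = $70.42 + $333.36 + $15.87 + $126.99 + $20.72 + $81.54 + $37.30 = $686.20
Net pay = $1,657.84 − $686.20 = $971.64

$971.64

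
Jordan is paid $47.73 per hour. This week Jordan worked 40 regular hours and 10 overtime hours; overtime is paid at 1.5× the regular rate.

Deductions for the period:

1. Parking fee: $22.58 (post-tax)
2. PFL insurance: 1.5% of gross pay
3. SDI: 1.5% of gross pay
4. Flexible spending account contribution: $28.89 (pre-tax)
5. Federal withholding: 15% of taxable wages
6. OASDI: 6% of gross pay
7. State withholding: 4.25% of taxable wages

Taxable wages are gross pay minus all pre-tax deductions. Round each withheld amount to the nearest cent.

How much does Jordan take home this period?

Regular pay: 40 × $47.73 = $1909.20
Overtime pay: 10 × $47.73 × 1.5 = $715.95
Gross pay = $1909.20 + $715.95 = $2625.15
Flexible spending account contribution: $28.89
Taxable wages = $2625.15 − $28.89 = $2596.26
Federal withholding: $2596.26 × 0.15 = $389.44
State withholding: $2596.26 × 0.0425 = $110.34
PFL insurance: $2625.15 × 0.015 = $39.38
SDI: $2625.15 × 0.015 = $39.38
OASDI: $2625.15 × 0.06 = $157.51
Parking fee: $22.58
Total deductions = $28.89 + $389.44 + $110.34 + $39.38 + $39.38 + $157.51 + $22.58 = $787.52
Net pay = $2625.15 − $787.52 = $1837.63

$1837.63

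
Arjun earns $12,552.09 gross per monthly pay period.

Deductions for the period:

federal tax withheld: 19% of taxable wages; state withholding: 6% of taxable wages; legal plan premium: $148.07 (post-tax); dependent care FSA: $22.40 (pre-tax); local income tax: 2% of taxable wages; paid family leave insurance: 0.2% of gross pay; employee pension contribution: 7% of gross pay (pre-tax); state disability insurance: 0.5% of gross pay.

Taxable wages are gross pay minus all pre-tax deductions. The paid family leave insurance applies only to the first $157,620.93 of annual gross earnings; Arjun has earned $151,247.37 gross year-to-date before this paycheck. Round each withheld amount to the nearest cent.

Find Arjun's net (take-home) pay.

$8,281.68

Dependent care FSA: $22.40
Employee pension contribution: $12,552.09 × 0.07 = $878.65
Pre-tax total = $22.40 + $878.65 = $901.05
Taxable wages = $12,552.09 − $901.05 = $11,651.04
Federal tax withheld: $11,651.04 × 0.19 = $2,213.70
Local income tax: $11,651.04 × 0.02 = $233.02
State withholding: $11,651.04 × 0.06 = $699.06
State disability insurance: $12,552.09 × 0.005 = $62.76
Paid family leave insurance: only $157,620.93 − $151,247.37 = $6,373.56 of this check is subject → $6,373.56 × 0.002 = $12.75
Legal plan premium: $148.07
Total deductions = $22.40 + $878.65 + $2,213.70 + $233.02 + $699.06 + $62.76 + $12.75 + $148.07 = $4,270.41
Net pay = $12,552.09 − $4,270.41 = $8,281.68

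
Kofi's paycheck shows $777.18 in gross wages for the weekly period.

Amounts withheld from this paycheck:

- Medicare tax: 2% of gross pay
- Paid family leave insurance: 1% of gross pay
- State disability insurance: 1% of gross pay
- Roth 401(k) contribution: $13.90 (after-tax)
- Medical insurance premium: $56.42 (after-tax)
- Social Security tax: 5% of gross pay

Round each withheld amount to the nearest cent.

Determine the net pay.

Paid family leave insurance: $777.18 × 0.01 = $7.77
Social Security tax: $777.18 × 0.05 = $38.86
Medicare tax: $777.18 × 0.02 = $15.54
State disability insurance: $777.18 × 0.01 = $7.77
Roth 401(k) contribution: $13.90
Medical insurance premium: $56.42
Total deductions = $7.77 + $38.86 + $15.54 + $7.77 + $13.90 + $56.42 = $140.26
Net pay = $777.18 − $140.26 = $636.92

$636.92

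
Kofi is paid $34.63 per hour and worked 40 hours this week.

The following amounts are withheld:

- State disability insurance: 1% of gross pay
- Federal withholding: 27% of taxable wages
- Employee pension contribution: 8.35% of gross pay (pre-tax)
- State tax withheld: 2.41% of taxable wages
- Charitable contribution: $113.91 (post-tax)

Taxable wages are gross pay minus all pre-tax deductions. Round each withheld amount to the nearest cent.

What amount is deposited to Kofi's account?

Gross pay: 40 × $34.63 = $1,385.20
Employee pension contribution: $1,385.20 × 0.0835 = $115.66
Taxable wages = $1,385.20 − $115.66 = $1,269.54
State tax withheld: $1,269.54 × 0.0241 = $30.60
Federal withholding: $1,269.54 × 0.27 = $342.78
State disability insurance: $1,385.20 × 0.01 = $13.85
Charitable contribution: $113.91
Total deductions = $115.66 + $30.60 + $342.78 + $13.85 + $113.91 = $616.80
Net pay = $1,385.20 − $616.80 = $768.40

$768.40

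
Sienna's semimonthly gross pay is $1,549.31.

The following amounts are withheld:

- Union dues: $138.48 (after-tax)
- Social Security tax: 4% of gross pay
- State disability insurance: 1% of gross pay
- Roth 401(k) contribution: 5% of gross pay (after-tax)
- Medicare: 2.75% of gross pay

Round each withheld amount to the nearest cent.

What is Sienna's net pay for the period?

$1,213.29

State disability insurance: $1,549.31 × 0.01 = $15.49
Medicare: $1,549.31 × 0.0275 = $42.61
Social Security tax: $1,549.31 × 0.04 = $61.97
Roth 401(k) contribution: $1,549.31 × 0.05 = $77.47
Union dues: $138.48
Total deductions = $15.49 + $42.61 + $61.97 + $77.47 + $138.48 = $336.02
Net pay = $1,549.31 − $336.02 = $1,213.29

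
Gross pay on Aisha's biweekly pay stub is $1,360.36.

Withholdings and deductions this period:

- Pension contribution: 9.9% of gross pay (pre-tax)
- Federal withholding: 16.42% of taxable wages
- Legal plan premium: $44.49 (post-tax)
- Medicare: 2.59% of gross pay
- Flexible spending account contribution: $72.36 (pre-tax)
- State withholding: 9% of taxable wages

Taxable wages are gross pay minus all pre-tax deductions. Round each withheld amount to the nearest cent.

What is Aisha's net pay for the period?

Flexible spending account contribution: $72.36
Pension contribution: $1,360.36 × 0.099 = $134.68
Pre-tax total = $72.36 + $134.68 = $207.04
Taxable wages = $1,360.36 − $207.04 = $1,153.32
State withholding: $1,153.32 × 0.09 = $103.80
Federal withholding: $1,153.32 × 0.1642 = $189.38
Medicare: $1,360.36 × 0.0259 = $35.23
Legal plan premium: $44.49
Total deductions = $72.36 + $134.68 + $103.80 + $189.38 + $35.23 + $44.49 = $579.94
Net pay = $1,360.36 − $579.94 = $780.42

$780.42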